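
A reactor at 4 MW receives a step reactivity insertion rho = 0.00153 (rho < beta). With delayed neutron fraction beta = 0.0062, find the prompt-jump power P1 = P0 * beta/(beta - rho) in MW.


P1/P0 = beta / (beta - rho)
P1/P0 = 0.0062 / (0.0062 - 0.00153) = 1.327623
P1 = 4 * 1.327623 = 5.3105 MW

5.3105


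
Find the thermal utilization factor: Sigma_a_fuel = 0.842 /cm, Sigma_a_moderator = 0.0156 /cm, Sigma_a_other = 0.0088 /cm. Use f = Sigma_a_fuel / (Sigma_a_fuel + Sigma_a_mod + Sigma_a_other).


f = Sigma_a_fuel / (Sigma_a_fuel + Sigma_a_mod + Sigma_a_other)
f = 0.842 / (0.842 + 0.0156 + 0.0088)
f = 0.97184

0.97184


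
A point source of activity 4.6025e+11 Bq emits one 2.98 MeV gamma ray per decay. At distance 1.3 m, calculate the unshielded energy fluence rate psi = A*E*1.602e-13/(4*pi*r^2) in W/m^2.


psi = A * E * 1.602e-13 / (4*pi*r^2)
psi = 4.6025e+11 * 2.98 * 1.602e-13 / (4*pi*1.3^2)
psi = 0.010346 W/m^2

0.010346


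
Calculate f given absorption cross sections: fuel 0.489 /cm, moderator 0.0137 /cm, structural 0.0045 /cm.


f = Sigma_a_fuel / (Sigma_a_fuel + Sigma_a_mod + Sigma_a_other)
f = 0.489 / (0.489 + 0.0137 + 0.0045)
f = 0.96412

0.96412


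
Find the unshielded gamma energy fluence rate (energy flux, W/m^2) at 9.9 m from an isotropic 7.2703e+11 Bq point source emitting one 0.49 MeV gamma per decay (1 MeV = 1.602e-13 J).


psi = A * E * 1.602e-13 / (4*pi*r^2)
psi = 7.2703e+11 * 0.49 * 1.602e-13 / (4*pi*9.9^2)
psi = 4.6337e-05 W/m^2

4.6337e-05


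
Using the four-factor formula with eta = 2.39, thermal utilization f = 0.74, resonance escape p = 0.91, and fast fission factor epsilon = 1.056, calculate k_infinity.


k_inf = eta * f * p * epsilon
k_inf = 2.39 * 0.74 * 0.91 * 1.056
k_inf = 1.6996

1.6996


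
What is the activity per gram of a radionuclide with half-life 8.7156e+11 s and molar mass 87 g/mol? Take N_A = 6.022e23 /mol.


lambda = ln(2) / t_half = ln(2) / 8.7156e+11 = 7.952949e-13 /s
SA = lambda * N_A / M
SA = 7.952949e-13 * 6.022e23 / 87
SA = 5.5049e+09 Bq/g

5.5049e+09


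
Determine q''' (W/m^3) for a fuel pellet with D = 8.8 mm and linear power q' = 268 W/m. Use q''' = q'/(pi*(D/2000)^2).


r = D / 2 / 1000 = 8.8 / 2 / 1000 = 0.0044 m
q''' = q' / (pi * r^2)
q''' = 268 / (pi * 0.0044^2)
q''' = 4.4064e+06 W/m^3

4.4064e+06


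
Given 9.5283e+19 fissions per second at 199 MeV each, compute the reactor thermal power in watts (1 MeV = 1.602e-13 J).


P = fission_rate * E_MeV * 1.602e-13
P = 9.5283e+19 * 199 * 1.602e-13
P = 3.0376e+09 W

3.0376e+09


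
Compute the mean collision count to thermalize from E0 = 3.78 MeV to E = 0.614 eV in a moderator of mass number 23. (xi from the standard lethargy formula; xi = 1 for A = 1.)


xi = 1 + (A-1)^2/(2A)*ln((A-1)/(A+1)) = 0.08448899 (for A = 23)
n = ln(E0/E) / xi
n = ln(3.78e6 / 0.614) / 0.08448899
n = ln(6.156352e+06) / 0.08448899 = 185.03

185.03


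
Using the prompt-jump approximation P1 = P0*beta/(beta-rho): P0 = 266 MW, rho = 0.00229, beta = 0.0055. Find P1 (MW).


P1/P0 = beta / (beta - rho)
P1/P0 = 0.0055 / (0.0055 - 0.00229) = 1.713396
P1 = 266 * 1.713396 = 455.76 MW

455.76


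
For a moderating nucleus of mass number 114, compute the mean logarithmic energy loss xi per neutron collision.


xi = 1 + (A-1)^2/(2A) * ln((A-1)/(A+1))
xi = 1 + (114-1)^2/(2*114) * ln((114-1)/(114 +1))
xi = 0.017442

0.017442


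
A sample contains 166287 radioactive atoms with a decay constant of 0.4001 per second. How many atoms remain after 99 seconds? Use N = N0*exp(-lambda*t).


N = N0 * exp(-lambda * t)
N = 166287 * exp(-0.4001 * 99)
N = 1.0435e-12

1.0435e-12


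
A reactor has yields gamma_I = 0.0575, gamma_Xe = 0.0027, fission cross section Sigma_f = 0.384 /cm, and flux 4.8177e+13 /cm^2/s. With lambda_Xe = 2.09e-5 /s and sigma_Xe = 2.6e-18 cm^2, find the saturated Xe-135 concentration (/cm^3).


Xe_eq = (gamma_I + gamma_Xe) * Sigma_f * phi / (lambda_Xe + sigma_Xe * phi)
Numerator = (0.0575 + 0.0027) * 0.384 * 4.8177e+13 = 1.113698e+12
Denominator = 2.09e-5 + 2.6e-18 * 4.8177e+13 = 1.461602e-04
Xe_eq = 1.113698e+12 / 1.461602e-04 = 7.6197e+15 /cm^3

7.6197e+15


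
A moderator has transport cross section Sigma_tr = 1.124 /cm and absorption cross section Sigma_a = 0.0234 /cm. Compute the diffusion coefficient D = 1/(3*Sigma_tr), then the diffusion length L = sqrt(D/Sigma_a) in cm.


D = 1 / (3 * Sigma_tr) = 1 / (3 * 1.124) = 0.2965599 cm
L = sqrt(D / Sigma_a)
L = sqrt(0.2965599 / 0.0234)
L = 3.5600 cm

3.5600


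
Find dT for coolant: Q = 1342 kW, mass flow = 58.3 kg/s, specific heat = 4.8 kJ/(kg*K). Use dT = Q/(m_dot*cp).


dT = Q / (m_dot * cp)
dT = 1342 / (58.3 * 4.8)
dT = 4.7956 C

4.7956


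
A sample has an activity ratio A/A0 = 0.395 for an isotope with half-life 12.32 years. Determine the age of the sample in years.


lambda = ln(2) / t_half = ln(2) / 12.32 = 0.05626195 /yr
t = -ln(A/A0) / lambda
t = -ln(0.395) / 0.05626195
t = 16.510 yr

16.510


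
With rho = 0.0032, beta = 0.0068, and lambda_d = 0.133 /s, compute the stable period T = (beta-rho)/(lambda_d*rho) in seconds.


T = (beta - rho) / (lambda_d * rho)
T = (0.0068 - 0.0032) / (0.133 * 0.0032)
T = 8.4586 s

8.4586


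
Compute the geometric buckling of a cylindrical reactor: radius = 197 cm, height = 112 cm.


B^2 = (2.405/R)^2 + (pi/H)^2
B^2 = (2.405/197)^2 + (pi/112)^2
B^2 = 9.3584e-04 /cm^2

9.3584e-04


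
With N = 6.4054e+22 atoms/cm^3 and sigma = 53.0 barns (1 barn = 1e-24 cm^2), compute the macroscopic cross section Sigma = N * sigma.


Sigma = N * sigma_barns * 1e-24
Sigma = 6.4054e+22 * 53.0 * 1e-24
Sigma = 3.3949 /cm

3.3949


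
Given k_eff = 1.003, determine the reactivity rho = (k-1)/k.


rho = (k_eff - 1) / k_eff
rho = (1.003 - 1) / 1.003
rho = 0.0029910

0.0029910


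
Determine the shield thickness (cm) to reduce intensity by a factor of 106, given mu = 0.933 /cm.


x = ln(factor) / mu
x = ln(106) / 0.933
x = 4.9983 cm

4.9983


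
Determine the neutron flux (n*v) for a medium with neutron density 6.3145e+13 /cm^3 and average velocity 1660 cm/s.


phi = n * v
phi = 6.3145e+13 * 1660
phi = 1.0482e+17 /cm^2/s

1.0482e+17


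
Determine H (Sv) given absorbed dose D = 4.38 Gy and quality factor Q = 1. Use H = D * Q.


H = D * Q
H = 4.38 * 1
H = 4.3800 Sv

4.3800


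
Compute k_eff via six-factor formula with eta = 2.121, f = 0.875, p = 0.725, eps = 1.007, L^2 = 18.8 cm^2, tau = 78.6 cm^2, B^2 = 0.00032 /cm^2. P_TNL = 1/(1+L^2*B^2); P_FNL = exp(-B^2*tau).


k_inf = eta*f*p*eps = 2.121*0.875*0.725*1.007 = 1.354928
P_TNL = 1/(1 + L^2*B^2) = 1/(1 + 18.8*0.00032) = 0.9940200
P_FNL = exp(-B^2*tau) = exp(-0.00032*78.6) = 0.9751617
k_eff = k_inf * P_TNL * P_FNL = 1.354928 * 0.9940200 * 0.9751617
k_eff = 1.3134

1.3134


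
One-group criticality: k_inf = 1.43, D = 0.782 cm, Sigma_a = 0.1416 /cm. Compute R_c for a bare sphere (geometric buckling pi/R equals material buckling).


L^2 = D / Sigma_a = 0.782 / 0.1416 = 5.522599 cm^2
B_m^2 = (k_inf - 1) / L^2 = (1.43 - 1) / 5.522599 = 0.07786189 /cm^2
For a bare sphere: B_g = pi/R, so R_c = pi / sqrt(B_m^2)
R_c = pi / sqrt(0.07786189) = 11.259 cm

11.259


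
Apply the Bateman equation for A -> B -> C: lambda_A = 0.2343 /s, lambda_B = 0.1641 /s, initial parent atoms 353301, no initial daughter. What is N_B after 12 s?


N_B(t) = lambda_A * N_A0 / (lambda_B - lambda_A) * [exp(-lambda_A*t) - exp(-lambda_B*t)]
exp(-0.2343*12) = 0.06010874; exp(-0.1641*12) = 0.1395685
N_B = 0.2343 * 353301 / (0.1641 - 0.2343) * (0.06010874 - 0.1395685)
N_B = 93697

93697


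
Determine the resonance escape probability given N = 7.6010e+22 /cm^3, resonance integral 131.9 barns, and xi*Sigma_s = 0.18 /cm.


p = exp(-N * I * 1e-24 / (xi*Sigma_s))
p = exp(-7.6010e+22 * 131.9 * 1e-24 / 0.18)
p = 6.4636e-25

6.4636e-25


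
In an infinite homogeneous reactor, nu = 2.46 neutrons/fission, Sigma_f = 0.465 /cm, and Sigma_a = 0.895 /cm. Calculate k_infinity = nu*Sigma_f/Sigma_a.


k_inf = nu * Sigma_f / Sigma_a
k_inf = 2.46 * 0.465 / 0.895
k_inf = 1.2781

1.2781


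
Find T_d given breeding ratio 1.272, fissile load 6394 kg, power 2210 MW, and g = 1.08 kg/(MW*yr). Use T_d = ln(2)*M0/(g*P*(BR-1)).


Breeding gain G = BR - 1 = 1.272 - 1 = 0.272
Fissile production rate = g * P * G = 1.08 * 2210 * 0.272 = 649.2096 kg/yr
T_d = ln(2) * M0 / (g * P * G)
T_d = ln(2) * 6394 / 649.2096 = 6.8267 yr

6.8267


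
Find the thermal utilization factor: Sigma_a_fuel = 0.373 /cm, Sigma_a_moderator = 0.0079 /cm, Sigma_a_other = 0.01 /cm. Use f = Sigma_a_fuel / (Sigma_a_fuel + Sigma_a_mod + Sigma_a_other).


f = Sigma_a_fuel / (Sigma_a_fuel + Sigma_a_mod + Sigma_a_other)
f = 0.373 / (0.373 + 0.0079 + 0.01)
f = 0.95421

0.95421


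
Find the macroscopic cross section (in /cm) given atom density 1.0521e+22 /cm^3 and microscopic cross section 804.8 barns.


Sigma = N * sigma_barns * 1e-24
Sigma = 1.0521e+22 * 804.8 * 1e-24
Sigma = 8.4673 /cm

8.4673


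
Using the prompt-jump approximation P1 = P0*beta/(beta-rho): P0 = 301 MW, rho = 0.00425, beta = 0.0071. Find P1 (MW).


P1/P0 = beta / (beta - rho)
P1/P0 = 0.0071 / (0.0071 - 0.00425) = 2.491228
P1 = 301 * 2.491228 = 749.86 MW

749.86


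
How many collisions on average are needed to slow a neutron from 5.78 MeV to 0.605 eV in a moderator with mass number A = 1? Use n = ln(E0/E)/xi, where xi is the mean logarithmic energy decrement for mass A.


xi = 1 + (A-1)^2/(2A)*ln((A-1)/(A+1)) = 1 (for A = 1)
n = ln(E0/E) / xi
n = ln(5.78e6 / 0.605) / 1
n = ln(9.553719e+06) / 1 = 16.072

16.072


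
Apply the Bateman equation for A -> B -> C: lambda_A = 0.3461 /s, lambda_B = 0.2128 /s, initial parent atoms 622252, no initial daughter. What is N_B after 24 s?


N_B(t) = lambda_A * N_A0 / (lambda_B - lambda_A) * [exp(-lambda_A*t) - exp(-lambda_B*t)]
exp(-0.3461*24) = 2.469314e-04; exp(-0.2128*24) = 0.006053008
N_B = 0.3461 * 622252 / (0.2128 - 0.3461) * (2.469314e-04 - 0.006053008)
N_B = 9380.4

9380.4


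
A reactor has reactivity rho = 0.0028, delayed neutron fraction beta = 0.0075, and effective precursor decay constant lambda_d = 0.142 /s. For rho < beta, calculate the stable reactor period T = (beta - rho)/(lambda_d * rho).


T = (beta - rho) / (lambda_d * rho)
T = (0.0075 - 0.0028) / (0.142 * 0.0028)
T = 11.821 s

11.821


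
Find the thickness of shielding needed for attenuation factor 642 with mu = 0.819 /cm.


x = ln(factor) / mu
x = ln(642) / 0.819
x = 7.8933 cm

7.8933


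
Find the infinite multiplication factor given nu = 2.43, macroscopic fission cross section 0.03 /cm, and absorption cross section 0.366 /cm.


k_inf = nu * Sigma_f / Sigma_a
k_inf = 2.43 * 0.03 / 0.366
k_inf = 0.19918

0.19918


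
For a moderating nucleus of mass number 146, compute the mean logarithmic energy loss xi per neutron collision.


xi = 1 + (A-1)^2/(2A) * ln((A-1)/(A+1))
xi = 1 + (146-1)^2/(2*146) * ln((146-1)/(146 +1))
xi = 0.013636

0.013636


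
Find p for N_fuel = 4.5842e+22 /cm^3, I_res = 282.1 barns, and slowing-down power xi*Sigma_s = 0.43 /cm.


p = exp(-N * I * 1e-24 / (xi*Sigma_s))
p = exp(-4.5842e+22 * 282.1 * 1e-24 / 0.43)
p = 8.6860e-14

8.6860e-14


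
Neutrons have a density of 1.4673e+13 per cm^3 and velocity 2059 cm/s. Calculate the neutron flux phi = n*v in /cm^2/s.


phi = n * v
phi = 1.4673e+13 * 2059
phi = 3.0212e+16 /cm^2/s

3.0212e+16


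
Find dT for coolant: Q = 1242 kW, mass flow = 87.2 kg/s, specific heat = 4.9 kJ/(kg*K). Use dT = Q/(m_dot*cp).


dT = Q / (m_dot * cp)
dT = 1242 / (87.2 * 4.9)
dT = 2.9068 C

2.9068


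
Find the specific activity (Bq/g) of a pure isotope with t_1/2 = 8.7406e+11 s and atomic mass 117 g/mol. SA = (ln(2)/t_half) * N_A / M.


lambda = ln(2) / t_half = ln(2) / 8.7406e+11 = 7.930201e-13 /s
SA = lambda * N_A / M
SA = 7.930201e-13 * 6.022e23 / 117
SA = 4.0817e+09 Bq/g

4.0817e+09


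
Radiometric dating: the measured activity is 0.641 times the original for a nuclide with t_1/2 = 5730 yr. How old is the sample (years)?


lambda = ln(2) / t_half = ln(2) / 5730 = 1.209681e-04 /yr
t = -ln(A/A0) / lambda
t = -ln(0.641) / 1.209681e-04
t = 3676.4 yr

3676.4


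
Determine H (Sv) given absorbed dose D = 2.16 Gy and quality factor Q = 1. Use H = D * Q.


H = D * Q
H = 2.16 * 1
H = 2.1600 Sv

2.1600


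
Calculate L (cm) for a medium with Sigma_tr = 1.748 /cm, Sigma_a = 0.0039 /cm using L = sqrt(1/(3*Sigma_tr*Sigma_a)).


D = 1 / (3 * Sigma_tr) = 1 / (3 * 1.748) = 0.1906941 cm
L = sqrt(D / Sigma_a)
L = sqrt(0.1906941 / 0.0039)
L = 6.9926 cm

6.9926


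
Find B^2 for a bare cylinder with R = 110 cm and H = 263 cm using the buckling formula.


B^2 = (2.405/R)^2 + (pi/H)^2
B^2 = (2.405/110)^2 + (pi/263)^2
B^2 = 6.2071e-04 /cm^2

6.2071e-04


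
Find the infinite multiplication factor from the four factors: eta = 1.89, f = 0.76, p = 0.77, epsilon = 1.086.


k_inf = eta * f * p * epsilon
k_inf = 1.89 * 0.76 * 0.77 * 1.086
k_inf = 1.2011

1.2011


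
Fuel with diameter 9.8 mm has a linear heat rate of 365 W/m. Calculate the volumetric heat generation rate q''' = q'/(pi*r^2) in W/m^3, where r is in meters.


r = D / 2 / 1000 = 9.8 / 2 / 1000 = 0.0049 m
q''' = q' / (pi * r^2)
q''' = 365 / (pi * 0.0049^2)
q''' = 4.8389e+06 W/m^3

4.8389e+06


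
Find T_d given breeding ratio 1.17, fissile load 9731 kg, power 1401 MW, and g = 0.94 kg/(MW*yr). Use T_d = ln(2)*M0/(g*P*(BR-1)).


Breeding gain G = BR - 1 = 1.17 - 1 = 0.17
Fissile production rate = g * P * G = 0.94 * 1401 * 0.17 = 223.8798 kg/yr
T_d = ln(2) * M0 / (g * P * G)
T_d = ln(2) * 9731 / 223.8798 = 30.128 yr

30.128


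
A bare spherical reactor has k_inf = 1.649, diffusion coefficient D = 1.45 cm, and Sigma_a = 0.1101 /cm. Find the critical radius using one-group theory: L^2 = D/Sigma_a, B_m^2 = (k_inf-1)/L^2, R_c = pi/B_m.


L^2 = D / Sigma_a = 1.45 / 0.1101 = 13.16985 cm^2
B_m^2 = (k_inf - 1) / L^2 = (1.649 - 1) / 13.16985 = 0.04927922 /cm^2
For a bare sphere: B_g = pi/R, so R_c = pi / sqrt(B_m^2)
R_c = pi / sqrt(0.04927922) = 14.152 cm

14.152


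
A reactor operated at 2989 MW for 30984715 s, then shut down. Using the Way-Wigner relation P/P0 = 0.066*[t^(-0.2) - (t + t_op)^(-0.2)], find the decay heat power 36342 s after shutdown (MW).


P/P0 = 0.066 * [t^(-0.2) - (t + t_op)^(-0.2)]
P/P0 = 0.066 * [36342^(-0.2) - (36342 + 30984715)^(-0.2)]
P/P0 = 0.066 * [0.1224386 - 0.03174451] = 0.005985810
P = 2989 * 0.005985810 = 17.892 MW

17.892


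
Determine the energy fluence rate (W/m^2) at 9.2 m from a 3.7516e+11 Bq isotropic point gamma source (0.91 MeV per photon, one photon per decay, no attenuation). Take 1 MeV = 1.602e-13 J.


psi = A * E * 1.602e-13 / (4*pi*r^2)
psi = 3.7516e+11 * 0.91 * 1.602e-13 / (4*pi*9.2^2)
psi = 5.1420e-05 W/m^2

5.1420e-05


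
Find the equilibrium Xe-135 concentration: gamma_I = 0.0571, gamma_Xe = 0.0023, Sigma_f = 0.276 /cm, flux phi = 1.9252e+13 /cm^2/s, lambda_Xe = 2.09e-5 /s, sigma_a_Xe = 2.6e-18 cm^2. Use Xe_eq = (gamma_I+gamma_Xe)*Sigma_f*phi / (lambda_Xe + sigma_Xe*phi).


Xe_eq = (gamma_I + gamma_Xe) * Sigma_f * phi / (lambda_Xe + sigma_Xe * phi)
Numerator = (0.0571 + 0.0023) * 0.276 * 1.9252e+13 = 3.156250e+11
Denominator = 2.09e-5 + 2.6e-18 * 1.9252e+13 = 7.095520e-05
Xe_eq = 3.156250e+11 / 7.095520e-05 = 4.4482e+15 /cm^3

4.4482e+15


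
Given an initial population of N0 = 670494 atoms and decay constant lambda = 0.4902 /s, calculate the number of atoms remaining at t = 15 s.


N = N0 * exp(-lambda * t)
N = 670494 * exp(-0.4902 * 15)
N = 429.56

429.56


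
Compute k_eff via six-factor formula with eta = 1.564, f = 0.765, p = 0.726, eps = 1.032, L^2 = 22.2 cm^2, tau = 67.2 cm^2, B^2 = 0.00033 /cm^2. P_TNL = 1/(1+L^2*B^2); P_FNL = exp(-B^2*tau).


k_inf = eta*f*p*eps = 1.564*0.765*0.726*1.032 = 0.8964261
P_TNL = 1/(1 + L^2*B^2) = 1/(1 + 22.2*0.00033) = 0.9927273
P_FNL = exp(-B^2*tau) = exp(-0.00033*67.2) = 0.9780681
k_eff = k_inf * P_TNL * P_FNL = 0.8964261 * 0.9927273 * 0.9780681
k_eff = 0.87039

0.87039


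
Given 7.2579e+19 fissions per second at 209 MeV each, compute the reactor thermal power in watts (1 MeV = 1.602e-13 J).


P = fission_rate * E_MeV * 1.602e-13
P = 7.2579e+19 * 209 * 1.602e-13
P = 2.4301e+09 W

2.4301e+09


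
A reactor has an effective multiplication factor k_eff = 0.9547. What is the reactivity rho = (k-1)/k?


rho = (k_eff - 1) / k_eff
rho = (0.9547 - 1) / 0.9547
rho = -0.047449

-0.047449


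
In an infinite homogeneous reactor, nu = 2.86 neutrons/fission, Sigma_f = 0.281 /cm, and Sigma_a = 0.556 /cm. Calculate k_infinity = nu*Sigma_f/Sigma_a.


k_inf = nu * Sigma_f / Sigma_a
k_inf = 2.86 * 0.281 / 0.556
k_inf = 1.4454

1.4454


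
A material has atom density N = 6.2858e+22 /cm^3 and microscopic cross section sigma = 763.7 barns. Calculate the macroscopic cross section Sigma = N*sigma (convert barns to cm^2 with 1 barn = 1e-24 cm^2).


Sigma = N * sigma_barns * 1e-24
Sigma = 6.2858e+22 * 763.7 * 1e-24
Sigma = 48.005 /cm

48.005


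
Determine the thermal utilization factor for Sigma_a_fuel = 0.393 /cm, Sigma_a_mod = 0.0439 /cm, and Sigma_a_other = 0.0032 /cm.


f = Sigma_a_fuel / (Sigma_a_fuel + Sigma_a_mod + Sigma_a_other)
f = 0.393 / (0.393 + 0.0439 + 0.0032)
f = 0.89298

0.89298


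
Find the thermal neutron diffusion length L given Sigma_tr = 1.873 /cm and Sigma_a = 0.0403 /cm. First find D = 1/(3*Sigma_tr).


D = 1 / (3 * Sigma_tr) = 1 / (3 * 1.873) = 0.1779676 cm
L = sqrt(D / Sigma_a)
L = sqrt(0.1779676 / 0.0403)
L = 2.1014 cm

2.1014


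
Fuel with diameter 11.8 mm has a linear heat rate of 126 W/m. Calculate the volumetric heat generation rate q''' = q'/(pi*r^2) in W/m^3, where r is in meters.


r = D / 2 / 1000 = 11.8 / 2 / 1000 = 0.0059 m
q''' = q' / (pi * r^2)
q''' = 126 / (pi * 0.0059^2)
q''' = 1.1522e+06 W/m^3

1.1522e+06


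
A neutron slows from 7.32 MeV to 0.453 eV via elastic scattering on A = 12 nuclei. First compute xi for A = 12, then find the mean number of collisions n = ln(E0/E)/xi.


xi = 1 + (A-1)^2/(2A)*ln((A-1)/(A+1)) = 0.1577690 (for A = 12)
n = ln(E0/E) / xi
n = ln(7.32e6 / 0.453) / 0.1577690
n = ln(1.615894e+07) / 0.1577690 = 105.20

105.20


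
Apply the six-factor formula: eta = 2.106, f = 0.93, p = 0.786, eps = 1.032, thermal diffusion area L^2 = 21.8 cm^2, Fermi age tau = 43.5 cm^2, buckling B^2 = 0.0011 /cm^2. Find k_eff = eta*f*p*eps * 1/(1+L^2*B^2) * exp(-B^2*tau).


k_inf = eta*f*p*eps = 2.106*0.93*0.786*1.032 = 1.588706
P_TNL = 1/(1 + L^2*B^2) = 1/(1 + 21.8*0.0011) = 0.9765816
P_FNL = exp(-B^2*tau) = exp(-0.0011*43.5) = 0.9532768
k_eff = k_inf * P_TNL * P_FNL = 1.588706 * 0.9765816 * 0.9532768
k_eff = 1.4790

1.4790


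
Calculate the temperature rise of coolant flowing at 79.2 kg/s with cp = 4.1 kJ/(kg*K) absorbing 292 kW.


dT = Q / (m_dot * cp)
dT = 292 / (79.2 * 4.1)
dT = 0.89924 C

0.89924


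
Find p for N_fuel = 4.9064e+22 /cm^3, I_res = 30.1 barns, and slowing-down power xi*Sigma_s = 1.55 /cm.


p = exp(-N * I * 1e-24 / (xi*Sigma_s))
p = exp(-4.9064e+22 * 30.1 * 1e-24 / 1.55)
p = 0.38566

0.38566


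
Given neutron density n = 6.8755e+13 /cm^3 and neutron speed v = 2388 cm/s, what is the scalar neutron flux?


phi = n * v
phi = 6.8755e+13 * 2388
phi = 1.6419e+17 /cm^2/s

1.6419e+17


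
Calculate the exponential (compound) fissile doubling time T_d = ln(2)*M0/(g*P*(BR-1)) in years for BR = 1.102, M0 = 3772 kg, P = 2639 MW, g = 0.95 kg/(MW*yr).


Breeding gain G = BR - 1 = 1.102 - 1 = 0.102
Fissile production rate = g * P * G = 0.95 * 2639 * 0.102 = 255.7191 kg/yr
T_d = ln(2) * M0 / (g * P * G)
T_d = ln(2) * 3772 / 255.7191 = 10.224 yr

10.224


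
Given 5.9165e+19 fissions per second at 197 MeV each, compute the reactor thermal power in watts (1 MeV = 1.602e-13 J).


P = fission_rate * E_MeV * 1.602e-13
P = 5.9165e+19 * 197 * 1.602e-13
P = 1.8672e+09 W

1.8672e+09


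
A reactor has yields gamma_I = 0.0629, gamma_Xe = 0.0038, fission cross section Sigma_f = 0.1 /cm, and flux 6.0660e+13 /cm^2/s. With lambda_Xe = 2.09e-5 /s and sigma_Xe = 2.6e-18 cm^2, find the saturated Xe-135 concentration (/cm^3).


Xe_eq = (gamma_I + gamma_Xe) * Sigma_f * phi / (lambda_Xe + sigma_Xe * phi)
Numerator = (0.0629 + 0.0038) * 0.1 * 6.0660e+13 = 4.046022e+11
Denominator = 2.09e-5 + 2.6e-18 * 6.0660e+13 = 1.786160e-04
Xe_eq = 4.046022e+11 / 1.786160e-04 = 2.2652e+15 /cm^3

2.2652e+15


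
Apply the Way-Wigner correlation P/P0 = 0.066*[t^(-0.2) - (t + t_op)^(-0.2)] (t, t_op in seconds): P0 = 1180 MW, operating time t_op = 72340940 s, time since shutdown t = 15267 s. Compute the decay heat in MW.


P/P0 = 0.066 * [t^(-0.2) - (t + t_op)^(-0.2)]
P/P0 = 0.066 * [15267^(-0.2) - (15267 + 72340940)^(-0.2)]
P/P0 = 0.066 * [0.1456295 - 0.02679815] = 0.007842869
P = 1180 * 0.007842869 = 9.2546 MW

9.2546


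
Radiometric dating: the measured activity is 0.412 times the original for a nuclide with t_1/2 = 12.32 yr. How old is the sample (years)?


lambda = ln(2) / t_half = ln(2) / 12.32 = 0.05626195 /yr
t = -ln(A/A0) / lambda
t = -ln(0.412) / 0.05626195
t = 15.761 yr

15.761


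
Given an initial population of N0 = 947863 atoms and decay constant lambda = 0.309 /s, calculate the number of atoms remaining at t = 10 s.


N = N0 * exp(-lambda * t)
N = 947863 * exp(-0.309 * 10)
N = 43130

43130


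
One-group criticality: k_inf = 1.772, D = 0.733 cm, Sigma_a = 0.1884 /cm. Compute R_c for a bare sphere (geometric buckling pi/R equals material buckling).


L^2 = D / Sigma_a = 0.733 / 0.1884 = 3.890658 cm^2
B_m^2 = (k_inf - 1) / L^2 = (1.772 - 1) / 3.890658 = 0.1984240 /cm^2
For a bare sphere: B_g = pi/R, so R_c = pi / sqrt(B_m^2)
R_c = pi / sqrt(0.1984240) = 7.0527 cm

7.0527


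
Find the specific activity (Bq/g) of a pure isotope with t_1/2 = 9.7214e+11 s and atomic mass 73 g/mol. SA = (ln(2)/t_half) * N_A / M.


lambda = ln(2) / t_half = ln(2) / 9.7214e+11 = 7.130117e-13 /s
SA = lambda * N_A / M
SA = 7.130117e-13 * 6.022e23 / 73
SA = 5.8819e+09 Bq/g

5.8819e+09


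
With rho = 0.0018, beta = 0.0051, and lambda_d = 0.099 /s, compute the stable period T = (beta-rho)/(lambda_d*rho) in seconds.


T = (beta - rho) / (lambda_d * rho)
T = (0.0051 - 0.0018) / (0.099 * 0.0018)
T = 18.519 s

18.519


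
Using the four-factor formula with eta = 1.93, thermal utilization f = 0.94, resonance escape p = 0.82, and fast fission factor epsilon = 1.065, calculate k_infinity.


k_inf = eta * f * p * epsilon
k_inf = 1.93 * 0.94 * 0.82 * 1.065
k_inf = 1.5843

1.5843


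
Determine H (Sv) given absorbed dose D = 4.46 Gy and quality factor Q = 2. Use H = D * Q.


H = D * Q
H = 4.46 * 2
H = 8.9200 Sv

8.9200


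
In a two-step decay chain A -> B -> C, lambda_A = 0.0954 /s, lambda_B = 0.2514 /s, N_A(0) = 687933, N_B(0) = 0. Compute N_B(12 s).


N_B(t) = lambda_A * N_A0 / (lambda_B - lambda_A) * [exp(-lambda_A*t) - exp(-lambda_B*t)]
exp(-0.0954*12) = 0.3182876; exp(-0.2514*12) = 0.04895763
N_B = 0.0954 * 687933 / (0.2514 - 0.0954) * (0.3182876 - 0.04895763)
N_B = 113306

113306


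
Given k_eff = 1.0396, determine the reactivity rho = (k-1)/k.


rho = (k_eff - 1) / k_eff
rho = (1.0396 - 1) / 1.0396
rho = 0.038092

0.038092


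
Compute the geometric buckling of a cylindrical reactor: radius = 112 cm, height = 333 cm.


B^2 = (2.405/R)^2 + (pi/H)^2
B^2 = (2.405/112)^2 + (pi/333)^2
B^2 = 5.5010e-04 /cm^2

5.5010e-04


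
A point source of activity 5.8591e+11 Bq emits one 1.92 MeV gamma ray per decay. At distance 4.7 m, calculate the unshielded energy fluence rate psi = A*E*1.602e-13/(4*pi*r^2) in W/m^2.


psi = A * E * 1.602e-13 / (4*pi*r^2)
psi = 5.8591e+11 * 1.92 * 1.602e-13 / (4*pi*4.7^2)
psi = 6.4922e-04 W/m^2

6.4922e-04


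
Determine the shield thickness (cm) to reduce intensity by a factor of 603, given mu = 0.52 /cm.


x = ln(factor) / mu
x = ln(603) / 0.52
x = 12.311 cm

12.311


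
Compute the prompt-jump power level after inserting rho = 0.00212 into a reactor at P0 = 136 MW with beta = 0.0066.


P1/P0 = beta / (beta - rho)
P1/P0 = 0.0066 / (0.0066 - 0.00212) = 1.473214
P1 = 136 * 1.473214 = 200.36 MW

200.36


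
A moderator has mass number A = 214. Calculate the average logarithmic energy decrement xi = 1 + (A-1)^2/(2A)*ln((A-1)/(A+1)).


xi = 1 + (A-1)^2/(2A) * ln((A-1)/(A+1))
xi = 1 + (214-1)^2/(2*214) * ln((214-1)/(214 +1))
xi = 0.0093167

0.0093167


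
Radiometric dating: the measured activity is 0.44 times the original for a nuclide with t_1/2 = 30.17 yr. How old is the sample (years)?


lambda = ln(2) / t_half = ln(2) / 30.17 = 0.02297472 /yr
t = -ln(A/A0) / lambda
t = -ln(0.44) / 0.02297472
t = 35.734 yr

35.734


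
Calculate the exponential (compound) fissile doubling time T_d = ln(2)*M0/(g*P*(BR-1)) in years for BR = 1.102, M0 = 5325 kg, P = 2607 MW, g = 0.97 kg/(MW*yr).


Breeding gain G = BR - 1 = 1.102 - 1 = 0.102
Fissile production rate = g * P * G = 0.97 * 2607 * 0.102 = 257.93658 kg/yr
T_d = ln(2) * M0 / (g * P * G)
T_d = ln(2) * 5325 / 257.93658 = 14.310 yr

14.310


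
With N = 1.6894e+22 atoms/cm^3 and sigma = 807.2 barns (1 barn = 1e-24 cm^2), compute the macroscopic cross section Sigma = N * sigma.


Sigma = N * sigma_barns * 1e-24
Sigma = 1.6894e+22 * 807.2 * 1e-24
Sigma = 13.637 /cm

13.637


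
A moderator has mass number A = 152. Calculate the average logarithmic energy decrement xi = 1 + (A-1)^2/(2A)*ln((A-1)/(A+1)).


xi = 1 + (A-1)^2/(2A) * ln((A-1)/(A+1))
xi = 1 + (152-1)^2/(2*152) * ln((152-1)/(152 +1))
xi = 0.013100

0.013100


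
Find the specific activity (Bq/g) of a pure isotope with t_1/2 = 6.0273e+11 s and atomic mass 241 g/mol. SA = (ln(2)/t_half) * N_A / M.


lambda = ln(2) / t_half = ln(2) / 6.0273e+11 = 1.150013e-12 /s
SA = lambda * N_A / M
SA = 1.150013e-12 * 6.022e23 / 241
SA = 2.8736e+09 Bq/g

2.8736e+09


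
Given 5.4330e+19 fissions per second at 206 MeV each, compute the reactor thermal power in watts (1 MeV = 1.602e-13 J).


P = fission_rate * E_MeV * 1.602e-13
P = 5.4330e+19 * 206 * 1.602e-13
P = 1.7930e+09 W

1.7930e+09


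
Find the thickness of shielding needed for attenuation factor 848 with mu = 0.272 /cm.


x = ln(factor) / mu
x = ln(848) / 0.272
x = 24.790 cm

24.790


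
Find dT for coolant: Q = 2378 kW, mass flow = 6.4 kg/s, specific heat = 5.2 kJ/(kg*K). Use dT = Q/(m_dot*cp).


dT = Q / (m_dot * cp)
dT = 2378 / (6.4 * 5.2)
dT = 71.454 C

71.454


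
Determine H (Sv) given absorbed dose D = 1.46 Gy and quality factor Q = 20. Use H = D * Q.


H = D * Q
H = 1.46 * 20
H = 29.200 Sv

29.200


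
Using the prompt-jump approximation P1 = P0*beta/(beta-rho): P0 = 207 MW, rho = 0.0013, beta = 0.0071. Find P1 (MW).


P1/P0 = beta / (beta - rho)
P1/P0 = 0.0071 / (0.0071 - 0.0013) = 1.224138
P1 = 207 * 1.224138 = 253.40 MW

253.40


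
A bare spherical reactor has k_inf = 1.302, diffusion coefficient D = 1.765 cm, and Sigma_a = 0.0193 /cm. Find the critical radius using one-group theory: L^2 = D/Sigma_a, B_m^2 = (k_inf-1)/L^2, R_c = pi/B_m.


L^2 = D / Sigma_a = 1.765 / 0.0193 = 91.45078 cm^2
B_m^2 = (k_inf - 1) / L^2 = (1.302 - 1) / 91.45078 = 0.003302323 /cm^2
For a bare sphere: B_g = pi/R, so R_c = pi / sqrt(B_m^2)
R_c = pi / sqrt(0.003302323) = 54.669 cm

54.669


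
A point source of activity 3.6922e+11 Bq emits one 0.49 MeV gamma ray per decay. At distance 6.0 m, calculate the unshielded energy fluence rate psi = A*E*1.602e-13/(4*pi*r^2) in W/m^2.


psi = A * E * 1.602e-13 / (4*pi*r^2)
psi = 3.6922e+11 * 0.49 * 1.602e-13 / (4*pi*6.0^2)
psi = 6.4067e-05 W/m^2

6.4067e-05


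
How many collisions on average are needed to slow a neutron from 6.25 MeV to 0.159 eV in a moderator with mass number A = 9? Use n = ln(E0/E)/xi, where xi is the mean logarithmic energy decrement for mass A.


xi = 1 + (A-1)^2/(2A)*ln((A-1)/(A+1)) = 0.2066007 (for A = 9)
n = ln(E0/E) / xi
n = ln(6.25e6 / 0.159) / 0.2066007
n = ln(3.930818e+07) / 0.2066007 = 84.641

84.641


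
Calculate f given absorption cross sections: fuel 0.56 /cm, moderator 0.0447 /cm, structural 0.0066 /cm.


f = Sigma_a_fuel / (Sigma_a_fuel + Sigma_a_mod + Sigma_a_other)
f = 0.56 / (0.56 + 0.0447 + 0.0066)
f = 0.91608

0.91608


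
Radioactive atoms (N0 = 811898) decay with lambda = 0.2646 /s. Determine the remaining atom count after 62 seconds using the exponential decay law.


N = N0 * exp(-lambda * t)
N = 811898 * exp(-0.2646 * 62)
N = 0.060928

0.060928


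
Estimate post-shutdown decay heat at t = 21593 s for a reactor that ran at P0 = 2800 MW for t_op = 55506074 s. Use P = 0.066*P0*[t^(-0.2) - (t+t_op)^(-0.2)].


P/P0 = 0.066 * [t^(-0.2) - (t + t_op)^(-0.2)]
P/P0 = 0.066 * [21593^(-0.2) - (21593 + 55506074)^(-0.2)]
P/P0 = 0.066 * [0.1358743 - 0.02825518] = 0.007102862
P = 2800 * 0.007102862 = 19.888 MW

19.888


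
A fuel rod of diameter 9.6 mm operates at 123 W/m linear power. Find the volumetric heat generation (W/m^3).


r = D / 2 / 1000 = 9.6 / 2 / 1000 = 0.0048 m
q''' = q' / (pi * r^2)
q''' = 123 / (pi * 0.0048^2)
q''' = 1.6993e+06 W/m^3

1.6993e+06


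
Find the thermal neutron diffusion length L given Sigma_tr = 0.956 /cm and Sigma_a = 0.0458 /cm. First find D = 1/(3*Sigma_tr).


D = 1 / (3 * Sigma_tr) = 1 / (3 * 0.956) = 0.3486750 cm
L = sqrt(D / Sigma_a)
L = sqrt(0.3486750 / 0.0458)
L = 2.7592 cm

2.7592


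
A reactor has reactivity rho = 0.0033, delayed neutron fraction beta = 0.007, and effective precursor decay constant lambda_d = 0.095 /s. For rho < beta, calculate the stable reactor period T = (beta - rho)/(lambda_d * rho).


T = (beta - rho) / (lambda_d * rho)
T = (0.007 - 0.0033) / (0.095 * 0.0033)
T = 11.802 s

11.802


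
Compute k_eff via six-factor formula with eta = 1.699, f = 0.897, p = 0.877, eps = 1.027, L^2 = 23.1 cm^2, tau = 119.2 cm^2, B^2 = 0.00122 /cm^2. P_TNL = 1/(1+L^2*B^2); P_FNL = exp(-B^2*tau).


k_inf = eta*f*p*eps = 1.699*0.897*0.877*1.027 = 1.372637
P_TNL = 1/(1 + L^2*B^2) = 1/(1 + 23.1*0.00122) = 0.9725905
P_FNL = exp(-B^2*tau) = exp(-0.00122*119.2) = 0.8646556
k_eff = k_inf * P_TNL * P_FNL = 1.372637 * 0.9725905 * 0.8646556
k_eff = 1.1543

1.1543


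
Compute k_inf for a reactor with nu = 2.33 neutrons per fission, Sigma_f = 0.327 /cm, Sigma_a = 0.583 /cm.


k_inf = nu * Sigma_f / Sigma_a
k_inf = 2.33 * 0.327 / 0.583
k_inf = 1.3069

1.3069


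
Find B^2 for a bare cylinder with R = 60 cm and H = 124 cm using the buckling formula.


B^2 = (2.405/R)^2 + (pi/H)^2
B^2 = (2.405/60)^2 + (pi/124)^2
B^2 = 0.0022486 /cm^2

0.0022486


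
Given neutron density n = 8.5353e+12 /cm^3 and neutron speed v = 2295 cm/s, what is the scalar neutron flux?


phi = n * v
phi = 8.5353e+12 * 2295
phi = 1.9589e+16 /cm^2/s

1.9589e+16


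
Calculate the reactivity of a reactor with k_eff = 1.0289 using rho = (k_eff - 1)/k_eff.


rho = (k_eff - 1) / k_eff
rho = (1.0289 - 1) / 1.0289
rho = 0.028088

0.028088


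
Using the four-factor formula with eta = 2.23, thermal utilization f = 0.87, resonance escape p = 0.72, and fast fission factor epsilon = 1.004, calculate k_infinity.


k_inf = eta * f * p * epsilon
k_inf = 2.23 * 0.87 * 0.72 * 1.004
k_inf = 1.4025

1.4025


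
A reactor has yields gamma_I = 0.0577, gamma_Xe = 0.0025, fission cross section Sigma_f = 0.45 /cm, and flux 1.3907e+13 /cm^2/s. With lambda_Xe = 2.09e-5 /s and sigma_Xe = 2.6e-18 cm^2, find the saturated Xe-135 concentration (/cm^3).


Xe_eq = (gamma_I + gamma_Xe) * Sigma_f * phi / (lambda_Xe + sigma_Xe * phi)
Numerator = (0.0577 + 0.0025) * 0.45 * 1.3907e+13 = 3.767406e+11
Denominator = 2.09e-5 + 2.6e-18 * 1.3907e+13 = 5.705820e-05
Xe_eq = 3.767406e+11 / 5.705820e-05 = 6.6027e+15 /cm^3

6.6027e+15


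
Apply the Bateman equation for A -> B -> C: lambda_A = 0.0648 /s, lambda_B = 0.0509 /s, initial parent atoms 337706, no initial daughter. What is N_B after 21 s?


N_B(t) = lambda_A * N_A0 / (lambda_B - lambda_A) * [exp(-lambda_A*t) - exp(-lambda_B*t)]
exp(-0.0648*21) = 0.2564555; exp(-0.0509*21) = 0.3433860
N_B = 0.0648 * 337706 / (0.0509 - 0.0648) * (0.2564555 - 0.3433860)
N_B = 136858

136858


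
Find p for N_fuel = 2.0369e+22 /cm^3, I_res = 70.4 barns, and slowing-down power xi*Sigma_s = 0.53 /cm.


p = exp(-N * I * 1e-24 / (xi*Sigma_s))
p = exp(-2.0369e+22 * 70.4 * 1e-24 / 0.53)
p = 0.066829

0.066829


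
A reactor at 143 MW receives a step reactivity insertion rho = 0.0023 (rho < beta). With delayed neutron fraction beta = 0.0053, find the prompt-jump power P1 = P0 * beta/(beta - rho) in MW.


P1/P0 = beta / (beta - rho)
P1/P0 = 0.0053 / (0.0053 - 0.0023) = 1.766667
P1 = 143 * 1.766667 = 252.63 MW

252.63


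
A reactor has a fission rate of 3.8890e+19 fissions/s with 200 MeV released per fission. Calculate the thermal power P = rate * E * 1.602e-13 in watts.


P = fission_rate * E_MeV * 1.602e-13
P = 3.8890e+19 * 200 * 1.602e-13
P = 1.2460e+09 W

1.2460e+09


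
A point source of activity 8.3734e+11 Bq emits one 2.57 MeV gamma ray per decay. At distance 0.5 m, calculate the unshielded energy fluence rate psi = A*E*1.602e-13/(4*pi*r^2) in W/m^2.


psi = A * E * 1.602e-13 / (4*pi*r^2)
psi = 8.3734e+11 * 2.57 * 1.602e-13 / (4*pi*0.5^2)
psi = 0.10974 W/m^2

0.10974


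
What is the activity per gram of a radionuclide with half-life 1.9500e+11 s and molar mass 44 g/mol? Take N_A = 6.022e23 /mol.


lambda = ln(2) / t_half = ln(2) / 1.9500e+11 = 3.554601e-12 /s
SA = lambda * N_A / M
SA = 3.554601e-12 * 6.022e23 / 44
SA = 4.8650e+10 Bq/g

4.8650e+10


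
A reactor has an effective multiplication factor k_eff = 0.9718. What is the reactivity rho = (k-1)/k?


rho = (k_eff - 1) / k_eff
rho = (0.9718 - 1) / 0.9718
rho = -0.029018

-0.029018


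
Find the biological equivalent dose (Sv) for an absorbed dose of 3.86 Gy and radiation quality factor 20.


H = D * Q
H = 3.86 * 20
H = 77.200 Sv

77.200


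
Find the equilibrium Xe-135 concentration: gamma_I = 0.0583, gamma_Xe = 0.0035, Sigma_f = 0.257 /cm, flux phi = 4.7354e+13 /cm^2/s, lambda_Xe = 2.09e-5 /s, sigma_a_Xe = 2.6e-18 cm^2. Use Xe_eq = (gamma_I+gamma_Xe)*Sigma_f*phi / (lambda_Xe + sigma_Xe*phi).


Xe_eq = (gamma_I + gamma_Xe) * Sigma_f * phi / (lambda_Xe + sigma_Xe * phi)
Numerator = (0.0583 + 0.0035) * 0.257 * 4.7354e+13 = 7.521046e+11
Denominator = 2.09e-5 + 2.6e-18 * 4.7354e+13 = 1.440204e-04
Xe_eq = 7.521046e+11 / 1.440204e-04 = 5.2222e+15 /cm^3

5.2222e+15


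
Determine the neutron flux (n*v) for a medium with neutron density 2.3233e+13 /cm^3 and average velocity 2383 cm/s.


phi = n * v
phi = 2.3233e+13 * 2383
phi = 5.5364e+16 /cm^2/s

5.5364e+16


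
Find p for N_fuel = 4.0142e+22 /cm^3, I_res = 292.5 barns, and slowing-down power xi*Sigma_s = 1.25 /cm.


p = exp(-N * I * 1e-24 / (xi*Sigma_s))
p = exp(-4.0142e+22 * 292.5 * 1e-24 / 1.25)
p = 8.3286e-05

8.3286e-05


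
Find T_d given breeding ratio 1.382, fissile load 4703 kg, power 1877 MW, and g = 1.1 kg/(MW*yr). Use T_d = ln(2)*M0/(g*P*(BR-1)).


Breeding gain G = BR - 1 = 1.382 - 1 = 0.382
Fissile production rate = g * P * G = 1.1 * 1877 * 0.382 = 788.7154 kg/yr
T_d = ln(2) * M0 / (g * P * G)
T_d = ln(2) * 4703 / 788.7154 = 4.1331 yr

4.1331


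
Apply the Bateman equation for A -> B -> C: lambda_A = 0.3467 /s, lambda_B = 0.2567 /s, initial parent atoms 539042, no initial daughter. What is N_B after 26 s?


N_B(t) = lambda_A * N_A0 / (lambda_B - lambda_A) * [exp(-lambda_A*t) - exp(-lambda_B*t)]
exp(-0.3467*26) = 1.216698e-04; exp(-0.2567*26) = 0.001263083
N_B = 0.3467 * 539042 / (0.2567 - 0.3467) * (1.216698e-04 - 0.001263083)
N_B = 2370.2

2370.2


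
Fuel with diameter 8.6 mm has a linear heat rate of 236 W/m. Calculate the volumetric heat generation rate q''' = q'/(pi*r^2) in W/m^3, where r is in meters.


r = D / 2 / 1000 = 8.6 / 2 / 1000 = 0.0043 m
q''' = q' / (pi * r^2)
q''' = 236 / (pi * 0.0043^2)
q''' = 4.0628e+06 W/m^3

4.0628e+06


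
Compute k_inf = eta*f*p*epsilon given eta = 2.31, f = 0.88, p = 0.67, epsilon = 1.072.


k_inf = eta * f * p * epsilon
k_inf = 2.31 * 0.88 * 0.67 * 1.072
k_inf = 1.4600

1.4600


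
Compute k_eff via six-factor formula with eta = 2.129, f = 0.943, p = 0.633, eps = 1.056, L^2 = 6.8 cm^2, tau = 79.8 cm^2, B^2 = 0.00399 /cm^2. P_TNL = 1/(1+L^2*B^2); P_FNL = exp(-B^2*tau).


k_inf = eta*f*p*eps = 2.129*0.943*0.633*1.056 = 1.342008
P_TNL = 1/(1 + L^2*B^2) = 1/(1 + 6.8*0.00399) = 0.9735847
P_FNL = exp(-B^2*tau) = exp(-0.00399*79.8) = 0.7273104
k_eff = k_inf * P_TNL * P_FNL = 1.342008 * 0.9735847 * 0.7273104
k_eff = 0.95027

0.95027


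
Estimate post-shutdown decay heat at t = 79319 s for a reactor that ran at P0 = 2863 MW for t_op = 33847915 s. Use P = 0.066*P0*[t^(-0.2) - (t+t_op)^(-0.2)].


P/P0 = 0.066 * [t^(-0.2) - (t + t_op)^(-0.2)]
P/P0 = 0.066 * [79319^(-0.2) - (79319 + 33847915)^(-0.2)]
P/P0 = 0.066 * [0.1047429 - 0.03118102] = 0.004855084
P = 2863 * 0.004855084 = 13.900 MW

13.900


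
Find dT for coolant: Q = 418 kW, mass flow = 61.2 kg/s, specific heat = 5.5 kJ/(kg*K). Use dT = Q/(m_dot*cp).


dT = Q / (m_dot * cp)
dT = 418 / (61.2 * 5.5)
dT = 1.2418 C

1.2418


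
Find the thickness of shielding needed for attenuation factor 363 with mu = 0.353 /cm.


x = ln(factor) / mu
x = ln(363) / 0.353
x = 16.698 cm

16.698


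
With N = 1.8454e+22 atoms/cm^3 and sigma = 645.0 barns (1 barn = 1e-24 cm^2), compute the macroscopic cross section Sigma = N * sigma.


Sigma = N * sigma_barns * 1e-24
Sigma = 1.8454e+22 * 645.0 * 1e-24
Sigma = 11.903 /cm

11.903


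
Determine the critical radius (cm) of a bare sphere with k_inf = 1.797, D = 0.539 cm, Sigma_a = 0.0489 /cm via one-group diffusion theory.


L^2 = D / Sigma_a = 0.539 / 0.0489 = 11.02249 cm^2
B_m^2 = (k_inf - 1) / L^2 = (1.797 - 1) / 11.02249 = 0.07230671 /cm^2
For a bare sphere: B_g = pi/R, so R_c = pi / sqrt(B_m^2)
R_c = pi / sqrt(0.07230671) = 11.683 cm

11.683


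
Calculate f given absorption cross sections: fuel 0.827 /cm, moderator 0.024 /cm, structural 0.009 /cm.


f = Sigma_a_fuel / (Sigma_a_fuel + Sigma_a_mod + Sigma_a_other)
f = 0.827 / (0.827 + 0.024 + 0.009)
f = 0.96163

0.96163


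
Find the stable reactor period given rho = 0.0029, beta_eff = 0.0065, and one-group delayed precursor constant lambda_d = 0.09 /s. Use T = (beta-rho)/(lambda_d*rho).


T = (beta - rho) / (lambda_d * rho)
T = (0.0065 - 0.0029) / (0.09 * 0.0029)
T = 13.793 s

13.793


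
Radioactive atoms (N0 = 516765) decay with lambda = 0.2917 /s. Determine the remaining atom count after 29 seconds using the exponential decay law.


N = N0 * exp(-lambda * t)
N = 516765 * exp(-0.2917 * 29)
N = 109.51

109.51


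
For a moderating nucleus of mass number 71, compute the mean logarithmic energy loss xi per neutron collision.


xi = 1 + (A-1)^2/(2A) * ln((A-1)/(A+1))
xi = 1 + (71-1)^2/(2*71) * ln((71-1)/(71 +1))
xi = 0.027906

0.027906


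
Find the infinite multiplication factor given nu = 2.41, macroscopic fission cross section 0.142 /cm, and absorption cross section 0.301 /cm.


k_inf = nu * Sigma_f / Sigma_a
k_inf = 2.41 * 0.142 / 0.301
k_inf = 1.1369

1.1369


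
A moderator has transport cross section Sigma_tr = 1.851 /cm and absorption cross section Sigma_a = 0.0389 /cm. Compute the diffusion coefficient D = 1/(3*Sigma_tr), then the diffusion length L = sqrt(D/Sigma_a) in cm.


D = 1 / (3 * Sigma_tr) = 1 / (3 * 1.851) = 0.1800828 cm
L = sqrt(D / Sigma_a)
L = sqrt(0.1800828 / 0.0389)
L = 2.1516 cm

2.1516


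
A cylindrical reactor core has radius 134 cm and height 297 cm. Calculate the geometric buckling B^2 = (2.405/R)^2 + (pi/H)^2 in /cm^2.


B^2 = (2.405/R)^2 + (pi/H)^2
B^2 = (2.405/134)^2 + (pi/297)^2
B^2 = 4.3401e-04 /cm^2

4.3401e-04


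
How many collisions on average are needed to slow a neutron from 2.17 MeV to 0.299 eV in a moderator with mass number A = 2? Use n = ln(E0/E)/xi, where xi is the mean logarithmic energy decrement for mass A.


xi = 1 + (A-1)^2/(2A)*ln((A-1)/(A+1)) = 0.7253469 (for A = 2)
n = ln(E0/E) / xi
n = ln(2.17e6 / 0.299) / 0.7253469
n = ln(7.257525e+06) / 0.7253469 = 21.779

21.779
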